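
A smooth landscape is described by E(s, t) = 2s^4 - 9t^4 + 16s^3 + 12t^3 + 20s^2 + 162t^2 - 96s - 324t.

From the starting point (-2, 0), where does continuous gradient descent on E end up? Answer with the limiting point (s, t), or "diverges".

(1, 1)

E is separable, so gradient descent decouples: s follows -∂E/∂s, t follows -∂E/∂t.
∂E/∂s = 8(s - 1)(s + 3)(s + 4); at s=-2 this is -48, so s increases.
∂E/∂t = -36(t - 3)(t - 1)(t + 3); at t=0 this is -324, so t increases.
s converges to its nearest critical value 1 (a local min of the s-part); t converges to 1. The iterate converges to (1, 1).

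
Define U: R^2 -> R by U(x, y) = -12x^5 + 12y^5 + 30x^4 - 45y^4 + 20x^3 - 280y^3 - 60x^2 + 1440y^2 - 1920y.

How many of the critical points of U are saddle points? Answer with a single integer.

8

U separates as a function of x plus a function of y, so ∇U=0 decouples.
∂U/∂x = -60x(x - 2)(x - 1)(x + 1) = 0 at x ∈ {-1, 0, 1, 2}; ∂U/∂y = 60(y - 4)(y - 2)(y - 1)(y + 4) = 0 at y ∈ {-4, 1, 2, 4}.
The Hessian is diagonal: diag(U_xx, U_yy). Second derivatives: U_xx(-1)=360, U_xx(0)=-120, U_xx(1)=120, U_xx(2)=-360; U_yy(-4)=-14400, U_yy(1)=900, U_yy(2)=-720, U_yy(4)=2880.
Saddle points occur where the two diagonal entries have opposite signs: (-1, -4), (-1, 2), (0, 1), (0, 4), (1, -4), (1, 2), (2, 1), (2, 4). Count: 8.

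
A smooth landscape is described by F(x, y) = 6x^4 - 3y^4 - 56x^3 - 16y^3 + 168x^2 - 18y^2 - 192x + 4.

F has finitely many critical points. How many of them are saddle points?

5

F separates as a function of x plus a function of y, so ∇F=0 decouples.
∂F/∂x = 24(x - 4)(x - 2)(x - 1) = 0 at x ∈ {1, 2, 4}; ∂F/∂y = -12y(y + 1)(y + 3) = 0 at y ∈ {-3, -1, 0}.
The Hessian is diagonal: diag(F_xx, F_yy). Second derivatives: F_xx(1)=72, F_xx(2)=-48, F_xx(4)=144; F_yy(-3)=-72, F_yy(-1)=24, F_yy(0)=-36.
Saddle points occur where the two diagonal entries have opposite signs: (1, -3), (1, 0), (2, -1), (4, -3), (4, 0). Count: 5.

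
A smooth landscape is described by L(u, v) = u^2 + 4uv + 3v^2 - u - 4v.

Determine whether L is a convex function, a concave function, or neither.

L is quadratic, so its Hessian is the constant matrix H = [[2, 4], [4, 6]].
det(H) = -4, tr(H) = 8.
det(H) < 0, so H is indefinite: neither convex nor concave.

neither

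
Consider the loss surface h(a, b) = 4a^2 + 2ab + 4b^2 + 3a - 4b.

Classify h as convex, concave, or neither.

h is quadratic, so its Hessian is the constant matrix H = [[8, 2], [2, 8]].
det(H) = 60, tr(H) = 16.
det(H) > 0 and tr(H) > 0, so H is positive definite everywhere: convex.

convex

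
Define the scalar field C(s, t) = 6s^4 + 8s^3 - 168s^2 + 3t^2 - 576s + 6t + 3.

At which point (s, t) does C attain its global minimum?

C(s,t) separates as P(s) + Q(t) + 3, so its minimum is min P + min Q + 3.
P'(s) = 24(s - 4)(s + 2)(s + 3) vanishes at s ∈ {-3, -2, 4}; Q'(t) = 6(t + 1) vanishes at t ∈ {-1}.
Local minima of P (where P''>0): P(-3)=486, P(4)=-2944. Local minima of Q: Q(-1)=-3.
So the global minimum of C is P(4) + Q(-1) + 3 = -2944 − 3 + 3 = -2944, attained at (4, -1).

(4, -1)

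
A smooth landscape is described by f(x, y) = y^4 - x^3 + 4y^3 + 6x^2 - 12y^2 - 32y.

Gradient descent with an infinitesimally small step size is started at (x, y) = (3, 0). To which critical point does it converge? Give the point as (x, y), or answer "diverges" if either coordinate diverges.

f is separable, so gradient descent decouples: x follows -∂f/∂x, y follows -∂f/∂y.
∂f/∂x = -3x(x - 4); at x=3 this is 9, so x decreases.
∂f/∂y = 4(y - 2)(y + 1)(y + 4); at y=0 this is -32, so y increases.
x converges to its nearest critical value 0 (a local min of the x-part); y converges to 2. The iterate converges to (0, 2).

(0, 2)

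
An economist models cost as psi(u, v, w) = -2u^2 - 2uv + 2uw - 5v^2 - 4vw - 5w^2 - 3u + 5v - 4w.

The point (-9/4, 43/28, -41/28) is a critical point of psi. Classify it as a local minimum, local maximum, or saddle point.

The Hessian is constant: H = [[-4, -2, 2], [-2, -10, -4], [2, -4, -10]].
Leading principal minors: Δ₁ = -4, Δ₂ = 36, Δ₃ = -224.
The minors alternate sign starting negative (−, +, −), so H is negative definite: a local maximum.

local maximum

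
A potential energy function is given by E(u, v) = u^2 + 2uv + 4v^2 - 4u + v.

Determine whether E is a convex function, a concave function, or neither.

convex

E is quadratic, so its Hessian is the constant matrix H = [[2, 2], [2, 8]].
det(H) = 12, tr(H) = 10.
det(H) > 0 and tr(H) > 0, so H is positive definite everywhere: convex.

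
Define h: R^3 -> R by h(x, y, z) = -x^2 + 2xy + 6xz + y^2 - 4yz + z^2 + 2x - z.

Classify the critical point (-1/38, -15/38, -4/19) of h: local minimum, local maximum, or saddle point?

saddle point

The Hessian is constant: H = [[-2, 2, 6], [2, 2, -4], [6, -4, 2]].
Leading principal minors: Δ₁ = -2, Δ₂ = -8, Δ₃ = -152.
The minors fit neither the all-positive nor the alternating-sign pattern, so H is indefinite: a saddle point.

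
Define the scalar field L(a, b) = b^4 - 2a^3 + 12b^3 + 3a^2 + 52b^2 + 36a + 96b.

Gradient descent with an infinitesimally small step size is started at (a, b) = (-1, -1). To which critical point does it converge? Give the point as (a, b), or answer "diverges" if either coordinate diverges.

L is separable, so gradient descent decouples: a follows -∂L/∂a, b follows -∂L/∂b.
∂L/∂a = -6(a - 3)(a + 2); at a=-1 this is 24, so a decreases.
∂L/∂b = 4(b + 2)(b + 3)(b + 4); at b=-1 this is 24, so b decreases.
a converges to its nearest critical value -2 (a local min of the a-part); b converges to -2. The iterate converges to (-2, -2).

(-2, -2)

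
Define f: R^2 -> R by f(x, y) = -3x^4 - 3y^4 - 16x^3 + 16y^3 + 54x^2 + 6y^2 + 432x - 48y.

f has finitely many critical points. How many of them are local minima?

1

f separates as a function of x plus a function of y, so ∇f=0 decouples.
∂f/∂x = -12(x - 3)(x + 3)(x + 4) = 0 at x ∈ {-4, -3, 3}; ∂f/∂y = -12(y - 4)(y - 1)(y + 1) = 0 at y ∈ {-1, 1, 4}.
The Hessian is diagonal: diag(f_xx, f_yy). Second derivatives: f_xx(-4)=-84, f_xx(-3)=72, f_xx(3)=-504; f_yy(-1)=-120, f_yy(1)=72, f_yy(4)=-180.
Local minima occur where both diagonal entries positive: (-3, 1). Count: 1.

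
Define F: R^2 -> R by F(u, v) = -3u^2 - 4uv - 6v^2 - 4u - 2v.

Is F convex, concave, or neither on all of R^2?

F is quadratic, so its Hessian is the constant matrix H = [[-6, -4], [-4, -12]].
det(H) = 56, tr(H) = -18.
det(H) > 0 and tr(H) < 0, so H is negative definite everywhere: concave.

concave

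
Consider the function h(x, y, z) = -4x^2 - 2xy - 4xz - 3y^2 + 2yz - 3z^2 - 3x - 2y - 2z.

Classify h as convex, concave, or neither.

concave

h is quadratic, so its Hessian is the constant matrix H = [[-8, -2, -4], [-2, -6, 2], [-4, 2, -6]].
Leading principal minors: -8, 44, -104.
Signs alternate −, +, − ⇒ H ≺ 0 ⇒ concave.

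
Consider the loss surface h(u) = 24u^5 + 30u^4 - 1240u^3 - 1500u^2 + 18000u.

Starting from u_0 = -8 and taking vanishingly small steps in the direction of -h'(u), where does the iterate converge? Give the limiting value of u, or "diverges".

diverges

h'(u) = 120(u - 5)(u - 2)(u + 3)(u + 5), so h'(-8) = 234000.
Gradient descent moves in the -h' direction, i.e. u is decreasing.
There is no critical point below u=-8, and h' keeps the same sign, so the iterate runs off to −∞.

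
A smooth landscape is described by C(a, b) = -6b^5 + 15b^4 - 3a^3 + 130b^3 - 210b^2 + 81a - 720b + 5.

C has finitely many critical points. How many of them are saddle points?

C separates as a function of a plus a function of b, so ∇C=0 decouples.
∂C/∂a = -9(a - 3)(a + 3) = 0 at a ∈ {-3, 3}; ∂C/∂b = -30(b - 4)(b - 2)(b + 1)(b + 3) = 0 at b ∈ {-3, -1, 2, 4}.
The Hessian is diagonal: diag(C_aa, C_bb). Second derivatives: C_aa(-3)=54, C_aa(3)=-54; C_bb(-3)=2100, C_bb(-1)=-900, C_bb(2)=900, C_bb(4)=-2100.
Saddle points occur where the two diagonal entries have opposite signs: (-3, -1), (-3, 4), (3, -3), (3, 2). Count: 4.

4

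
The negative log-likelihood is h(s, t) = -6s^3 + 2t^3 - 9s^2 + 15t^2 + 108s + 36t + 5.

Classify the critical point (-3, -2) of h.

The mixed partial ∂²h/∂s∂t is 0, so the Hessian at any point is diag(h_ss, h_tt) = diag(-18(2s + 1), 6(2t + 5)).
At (-3, -2): H = diag(90, 6).
Both eigenvalues are positive, so H is positive definite: a local minimum.

local minimum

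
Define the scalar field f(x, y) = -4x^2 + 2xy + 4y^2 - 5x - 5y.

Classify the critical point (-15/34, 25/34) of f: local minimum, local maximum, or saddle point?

saddle point

The Hessian of f is constant: H = [[-8, 2], [2, 8]].
det(H) = (-8)·8 − 2² = -68.
Since det(H) < 0, H is indefinite and the critical point is a saddle point.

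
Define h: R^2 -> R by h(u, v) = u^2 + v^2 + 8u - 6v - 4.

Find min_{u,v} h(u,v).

-29

h(u,v) separates as P(u) + Q(v) − 4, so its minimum is min P + min Q − 4.
P'(u) = 2u + 8 vanishes at u ∈ {-4}; Q'(v) = 2v - 6 vanishes at v ∈ {3}.
Local minima of P (where P''>0): P(-4)=-16. Local minima of Q: Q(3)=-9.
So the global minimum of h is P(-4) + Q(3) − 4 = -16 − 9 − 4 = -29, attained at (-4, 3).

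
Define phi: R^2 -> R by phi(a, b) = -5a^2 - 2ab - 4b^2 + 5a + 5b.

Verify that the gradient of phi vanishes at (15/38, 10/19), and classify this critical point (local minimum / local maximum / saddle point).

∇phi = (-10a - 2b + 5, -2a - 8b + 5); substituting (15/38, 10/19) gives ∇phi = (0, 0), so (15/38, 10/19) is indeed a critical point.
The Hessian of phi is constant: H = [[-10, -2], [-2, -8]].
det(H) = (-10)·(-8) − (-2)² = 76.
det(H) > 0 and tr(H) = -18 < 0, so H is negative definite and the point is a local maximum.

local maximum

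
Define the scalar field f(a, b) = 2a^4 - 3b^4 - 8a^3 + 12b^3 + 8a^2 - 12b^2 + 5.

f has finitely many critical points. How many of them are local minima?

2

f separates as a function of a plus a function of b, so ∇f=0 decouples.
∂f/∂a = 8a(a - 2)(a - 1) = 0 at a ∈ {0, 1, 2}; ∂f/∂b = -12b(b - 2)(b - 1) = 0 at b ∈ {0, 1, 2}.
The Hessian is diagonal: diag(f_aa, f_bb). Second derivatives: f_aa(0)=16, f_aa(1)=-8, f_aa(2)=16; f_bb(0)=-24, f_bb(1)=12, f_bb(2)=-24.
Local minima occur where both diagonal entries positive: (0, 1), (2, 1). Count: 2.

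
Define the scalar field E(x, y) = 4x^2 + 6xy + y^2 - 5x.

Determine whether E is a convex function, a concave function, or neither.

E is quadratic, so its Hessian is the constant matrix H = [[8, 6], [6, 2]].
det(H) = -20, tr(H) = 10.
det(H) < 0, so H is indefinite: neither convex nor concave.

neither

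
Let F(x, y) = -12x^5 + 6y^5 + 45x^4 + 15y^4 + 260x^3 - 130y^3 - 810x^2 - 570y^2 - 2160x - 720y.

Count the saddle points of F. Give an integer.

F separates as a function of x plus a function of y, so ∇F=0 decouples.
∂F/∂x = -60(x - 4)(x - 3)(x + 1)(x + 3) = 0 at x ∈ {-3, -1, 3, 4}; ∂F/∂y = 30(y - 4)(y + 1)(y + 2)(y + 3) = 0 at y ∈ {-3, -2, -1, 4}.
The Hessian is diagonal: diag(F_xx, F_yy). Second derivatives: F_xx(-3)=5040, F_xx(-1)=-2400, F_xx(3)=1440, F_xx(4)=-2100; F_yy(-3)=-420, F_yy(-2)=180, F_yy(-1)=-300, F_yy(4)=6300.
Saddle points occur where the two diagonal entries have opposite signs: (-3, -3), (-3, -1), (-1, -2), (-1, 4), (3, -3), (3, -1), (4, -2), (4, 4). Count: 8.

8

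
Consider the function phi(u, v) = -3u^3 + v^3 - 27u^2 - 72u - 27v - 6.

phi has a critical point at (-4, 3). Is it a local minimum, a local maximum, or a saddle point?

The mixed partial ∂²phi/∂u∂v is 0, so the Hessian at any point is diag(phi_uu, phi_vv) = diag(-18(u + 3), 6v).
At (-4, 3): H = diag(18, 18).
Both eigenvalues are positive, so H is positive definite: a local minimum.

local minimum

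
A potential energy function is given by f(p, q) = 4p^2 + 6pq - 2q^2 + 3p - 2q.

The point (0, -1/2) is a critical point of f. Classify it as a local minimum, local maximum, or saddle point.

The Hessian of f is constant: H = [[8, 6], [6, -4]].
det(H) = 8·(-4) − 6² = -68.
Since det(H) < 0, H is indefinite and the critical point is a saddle point.

saddle point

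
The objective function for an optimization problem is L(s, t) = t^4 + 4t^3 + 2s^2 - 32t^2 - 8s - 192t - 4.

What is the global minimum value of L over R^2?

L(s,t) separates as P(s) + Q(t) − 4, so its minimum is min P + min Q − 4.
P'(s) = 4s - 8 vanishes at s ∈ {2}; Q'(t) = 4(t - 4)(t + 3)(t + 4) vanishes at t ∈ {-4, -3, 4}.
Local minima of P (where P''>0): P(2)=-8. Local minima of Q: Q(-4)=256, Q(4)=-768.
So the global minimum of L is P(2) + Q(4) − 4 = -8 − 768 − 4 = -780, attained at (2, 4).

-780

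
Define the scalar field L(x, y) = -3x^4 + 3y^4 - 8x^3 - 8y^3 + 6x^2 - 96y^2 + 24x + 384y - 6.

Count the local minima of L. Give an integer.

L separates as a function of x plus a function of y, so ∇L=0 decouples.
∂L/∂x = -12(x - 1)(x + 1)(x + 2) = 0 at x ∈ {-2, -1, 1}; ∂L/∂y = 12(y - 4)(y - 2)(y + 4) = 0 at y ∈ {-4, 2, 4}.
The Hessian is diagonal: diag(L_xx, L_yy). Second derivatives: L_xx(-2)=-36, L_xx(-1)=24, L_xx(1)=-72; L_yy(-4)=576, L_yy(2)=-144, L_yy(4)=192.
Local minima occur where both diagonal entries positive: (-1, -4), (-1, 4). Count: 2.

2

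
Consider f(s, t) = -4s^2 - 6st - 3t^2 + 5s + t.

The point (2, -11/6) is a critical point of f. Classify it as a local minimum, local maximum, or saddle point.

The Hessian of f is constant: H = [[-8, -6], [-6, -6]].
det(H) = (-8)·(-6) − (-6)² = 12.
det(H) > 0 and tr(H) = -14 < 0, so H is negative definite and the point is a local maximum.

local maximum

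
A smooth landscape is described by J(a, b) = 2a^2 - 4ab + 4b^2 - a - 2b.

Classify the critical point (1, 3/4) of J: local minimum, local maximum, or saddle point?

local minimum

The Hessian of J is constant: H = [[4, -4], [-4, 8]].
det(H) = 4·8 − (-4)² = 16.
det(H) > 0 and tr(H) = 12 > 0, so H is positive definite and the point is a local minimum.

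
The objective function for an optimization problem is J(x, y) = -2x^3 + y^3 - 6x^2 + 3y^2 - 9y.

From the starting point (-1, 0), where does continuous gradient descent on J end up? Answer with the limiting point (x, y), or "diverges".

J is separable, so gradient descent decouples: x follows -∂J/∂x, y follows -∂J/∂y.
∂J/∂x = -6x(x + 2); at x=-1 this is 6, so x decreases.
∂J/∂y = 3(y - 1)(y + 3); at y=0 this is -9, so y increases.
x converges to its nearest critical value -2 (a local min of the x-part); y converges to 1. The iterate converges to (-2, 1).

(-2, 1)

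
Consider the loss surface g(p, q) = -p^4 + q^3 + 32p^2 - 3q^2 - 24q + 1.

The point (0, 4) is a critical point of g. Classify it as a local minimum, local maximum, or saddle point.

local minimum

The mixed partial ∂²g/∂p∂q is 0, so the Hessian at any point is diag(g_pp, g_qq) = diag(4(-3p^2 + 16), 6(q - 1)).
At (0, 4): H = diag(64, 18).
Both eigenvalues are positive, so H is positive definite: a local minimum.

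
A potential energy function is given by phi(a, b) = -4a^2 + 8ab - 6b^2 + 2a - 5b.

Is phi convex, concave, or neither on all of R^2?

concave

phi is quadratic, so its Hessian is the constant matrix H = [[-8, 8], [8, -12]].
det(H) = 32, tr(H) = -20.
det(H) > 0 and tr(H) < 0, so H is negative definite everywhere: concave.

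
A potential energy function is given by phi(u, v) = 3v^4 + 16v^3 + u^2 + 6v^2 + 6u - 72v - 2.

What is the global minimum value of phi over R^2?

-58

phi(u,v) separates as P(u) + Q(v) − 2, so its minimum is min P + min Q − 2.
P'(u) = 2u + 6 vanishes at u ∈ {-3}; Q'(v) = 12(v - 1)(v + 2)(v + 3) vanishes at v ∈ {-3, -2, 1}.
Local minima of P (where P''>0): P(-3)=-9. Local minima of Q: Q(-3)=81, Q(1)=-47.
So the global minimum of phi is P(-3) + Q(1) − 2 = -9 − 47 − 2 = -58, attained at (-3, 1).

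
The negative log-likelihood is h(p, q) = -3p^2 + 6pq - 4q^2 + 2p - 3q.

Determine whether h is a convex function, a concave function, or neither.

h is quadratic, so its Hessian is the constant matrix H = [[-6, 6], [6, -8]].
det(H) = 12, tr(H) = -14.
det(H) > 0 and tr(H) < 0, so H is negative definite everywhere: concave.

concave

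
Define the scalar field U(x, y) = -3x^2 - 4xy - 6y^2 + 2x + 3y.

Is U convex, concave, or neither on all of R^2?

U is quadratic, so its Hessian is the constant matrix H = [[-6, -4], [-4, -12]].
det(H) = 56, tr(H) = -18.
det(H) > 0 and tr(H) < 0, so H is negative definite everywhere: concave.

concave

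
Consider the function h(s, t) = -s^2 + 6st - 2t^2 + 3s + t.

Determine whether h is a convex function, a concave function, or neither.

h is quadratic, so its Hessian is the constant matrix H = [[-2, 6], [6, -4]].
det(H) = -28, tr(H) = -6.
det(H) < 0, so H is indefinite: neither convex nor concave.

neither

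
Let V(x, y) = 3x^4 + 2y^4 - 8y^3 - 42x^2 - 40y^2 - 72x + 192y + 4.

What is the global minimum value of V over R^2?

V(x,y) separates as P(x) + Q(y) + 4, so its minimum is min P + min Q + 4.
P'(x) = 12(x - 3)(x + 1)(x + 2) vanishes at x ∈ {-2, -1, 3}; Q'(y) = 8(y - 4)(y - 2)(y + 3) vanishes at y ∈ {-3, 2, 4}.
Local minima of P (where P''>0): P(-2)=24, P(3)=-351. Local minima of Q: Q(-3)=-558, Q(4)=128.
So the global minimum of V is P(3) + Q(-3) + 4 = -351 − 558 + 4 = -905, attained at (3, -3).

-905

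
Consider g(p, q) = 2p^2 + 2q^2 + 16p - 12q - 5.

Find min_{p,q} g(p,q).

g(p,q) separates as A(p) + B(q) − 5, so its minimum is min A + min B − 5.
A'(p) = 4p + 16 vanishes at p ∈ {-4}; B'(q) = 4q - 12 vanishes at q ∈ {3}.
Local minima of A (where A''>0): A(-4)=-32. Local minima of B: B(3)=-18.
So the global minimum of g is A(-4) + B(3) − 5 = -32 − 18 − 5 = -55, attained at (-4, 3).

-55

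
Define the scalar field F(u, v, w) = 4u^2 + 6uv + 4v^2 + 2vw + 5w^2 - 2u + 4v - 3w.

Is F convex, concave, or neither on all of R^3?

F is quadratic, so its Hessian is the constant matrix H = [[8, 6, 0], [6, 8, 2], [0, 2, 10]].
Leading principal minors: 8, 28, 248.
All positive ⇒ H ≻ 0 ⇒ convex.

convex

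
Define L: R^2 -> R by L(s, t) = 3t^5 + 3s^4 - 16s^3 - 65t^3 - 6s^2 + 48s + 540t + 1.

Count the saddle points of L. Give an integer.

6

L separates as a function of s plus a function of t, so ∇L=0 decouples.
∂L/∂s = 12(s - 4)(s - 1)(s + 1) = 0 at s ∈ {-1, 1, 4}; ∂L/∂t = 15(t - 3)(t - 2)(t + 2)(t + 3) = 0 at t ∈ {-3, -2, 2, 3}.
The Hessian is diagonal: diag(L_ss, L_tt). Second derivatives: L_ss(-1)=120, L_ss(1)=-72, L_ss(4)=180; L_tt(-3)=-450, L_tt(-2)=300, L_tt(2)=-300, L_tt(3)=450.
Saddle points occur where the two diagonal entries have opposite signs: (-1, -3), (-1, 2), (1, -2), (1, 3), (4, -3), (4, 2). Count: 6.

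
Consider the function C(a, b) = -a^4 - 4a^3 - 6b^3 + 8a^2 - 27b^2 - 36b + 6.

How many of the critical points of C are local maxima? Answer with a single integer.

2

C separates as a function of a plus a function of b, so ∇C=0 decouples.
∂C/∂a = -4a(a - 1)(a + 4) = 0 at a ∈ {-4, 0, 1}; ∂C/∂b = -18(b + 1)(b + 2) = 0 at b ∈ {-2, -1}.
The Hessian is diagonal: diag(C_aa, C_bb). Second derivatives: C_aa(-4)=-80, C_aa(0)=16, C_aa(1)=-20; C_bb(-2)=18, C_bb(-1)=-18.
Local maxima occur where both diagonal entries negative: (-4, -1), (1, -1). Count: 2.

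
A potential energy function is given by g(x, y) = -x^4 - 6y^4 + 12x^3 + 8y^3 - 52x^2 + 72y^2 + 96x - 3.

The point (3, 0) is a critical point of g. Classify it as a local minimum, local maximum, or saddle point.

local minimum

The mixed partial ∂²g/∂x∂y is 0, so the Hessian at any point is diag(g_xx, g_yy) = diag(4(-3x^2 + 18x - 26), 24(-3y^2 + 2y + 6)).
At (3, 0): H = diag(4, 144).
Both eigenvalues are positive, so H is positive definite: a local minimum.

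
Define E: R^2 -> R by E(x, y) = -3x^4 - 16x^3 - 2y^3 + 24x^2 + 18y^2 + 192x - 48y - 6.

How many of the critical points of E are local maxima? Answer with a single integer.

2

E separates as a function of x plus a function of y, so ∇E=0 decouples.
∂E/∂x = -12(x - 2)(x + 2)(x + 4) = 0 at x ∈ {-4, -2, 2}; ∂E/∂y = -6(y - 4)(y - 2) = 0 at y ∈ {2, 4}.
The Hessian is diagonal: diag(E_xx, E_yy). Second derivatives: E_xx(-4)=-144, E_xx(-2)=96, E_xx(2)=-288; E_yy(2)=12, E_yy(4)=-12.
Local maxima occur where both diagonal entries negative: (-4, 4), (2, 4). Count: 2.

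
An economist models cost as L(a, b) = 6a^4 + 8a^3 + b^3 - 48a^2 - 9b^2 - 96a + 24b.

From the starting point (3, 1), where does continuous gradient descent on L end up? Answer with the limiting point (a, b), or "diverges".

L is separable, so gradient descent decouples: a follows -∂L/∂a, b follows -∂L/∂b.
∂L/∂a = 24(a - 2)(a + 1)(a + 2); at a=3 this is 480, so a decreases.
∂L/∂b = 3(b - 4)(b - 2); at b=1 this is 9, so b decreases.
The b-coordinate has no critical point in that direction and runs off to infinity.

diverges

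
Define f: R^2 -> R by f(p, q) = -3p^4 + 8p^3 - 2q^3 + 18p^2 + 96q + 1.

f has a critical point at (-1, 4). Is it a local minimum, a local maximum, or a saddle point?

The mixed partial ∂²f/∂p∂q is 0, so the Hessian at any point is diag(f_pp, f_qq) = diag(12(-3p^2 + 4p + 3), -12q).
At (-1, 4): H = diag(-48, -48).
Both eigenvalues are negative, so H is negative definite: a local maximum.

local maximum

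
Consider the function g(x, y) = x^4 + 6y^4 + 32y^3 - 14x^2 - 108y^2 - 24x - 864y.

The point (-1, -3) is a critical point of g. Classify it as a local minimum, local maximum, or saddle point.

local maximum

The mixed partial ∂²g/∂x∂y is 0, so the Hessian at any point is diag(g_xx, g_yy) = diag(4(3x^2 - 7), 24(3y^2 + 8y - 9)).
At (-1, -3): H = diag(-16, -144).
Both eigenvalues are negative, so H is negative definite: a local maximum.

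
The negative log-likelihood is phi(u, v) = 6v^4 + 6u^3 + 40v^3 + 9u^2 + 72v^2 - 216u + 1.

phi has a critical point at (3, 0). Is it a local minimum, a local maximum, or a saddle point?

local minimum

The mixed partial ∂²phi/∂u∂v is 0, so the Hessian at any point is diag(phi_uu, phi_vv) = diag(18(2u + 1), 24(3v^2 + 10v + 6)).
At (3, 0): H = diag(126, 144).
Both eigenvalues are positive, so H is positive definite: a local minimum.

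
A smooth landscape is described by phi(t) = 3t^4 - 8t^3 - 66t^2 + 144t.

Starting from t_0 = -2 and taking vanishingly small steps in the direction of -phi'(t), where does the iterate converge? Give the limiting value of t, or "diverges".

-3

phi'(t) = 12(t - 4)(t - 1)(t + 3), so phi'(-2) = 216.
Gradient descent moves in the -phi' direction, i.e. t is decreasing.
The nearest critical point in that direction is t = -3, where phi'' = 336 > 0 (a local minimum). The iterate converges there.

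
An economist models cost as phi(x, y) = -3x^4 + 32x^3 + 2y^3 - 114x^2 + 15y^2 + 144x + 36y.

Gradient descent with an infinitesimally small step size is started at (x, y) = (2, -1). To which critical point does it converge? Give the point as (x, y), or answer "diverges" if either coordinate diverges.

(3, -2)

phi is separable, so gradient descent decouples: x follows -∂phi/∂x, y follows -∂phi/∂y.
∂phi/∂x = -12(x - 4)(x - 3)(x - 1); at x=2 this is -24, so x increases.
∂phi/∂y = 6(y + 2)(y + 3); at y=-1 this is 12, so y decreases.
x converges to its nearest critical value 3 (a local min of the x-part); y converges to -2. The iterate converges to (3, -2).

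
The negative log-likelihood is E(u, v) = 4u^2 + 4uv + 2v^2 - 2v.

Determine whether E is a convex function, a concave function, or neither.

convex

E is quadratic, so its Hessian is the constant matrix H = [[8, 4], [4, 4]].
det(H) = 16, tr(H) = 12.
det(H) > 0 and tr(H) > 0, so H is positive definite everywhere: convex.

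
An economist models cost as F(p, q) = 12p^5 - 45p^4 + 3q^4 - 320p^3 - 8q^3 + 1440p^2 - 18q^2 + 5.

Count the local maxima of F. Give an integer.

2

F separates as a function of p plus a function of q, so ∇F=0 decouples.
∂F/∂p = 60p(p - 4)(p - 3)(p + 4) = 0 at p ∈ {-4, 0, 3, 4}; ∂F/∂q = 12q(q - 3)(q + 1) = 0 at q ∈ {-1, 0, 3}.
The Hessian is diagonal: diag(F_pp, F_qq). Second derivatives: F_pp(-4)=-13440, F_pp(0)=2880, F_pp(3)=-1260, F_pp(4)=1920; F_qq(-1)=48, F_qq(0)=-36, F_qq(3)=144.
Local maxima occur where both diagonal entries negative: (-4, 0), (3, 0). Count: 2.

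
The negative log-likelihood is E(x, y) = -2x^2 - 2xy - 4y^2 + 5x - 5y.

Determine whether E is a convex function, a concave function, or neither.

E is quadratic, so its Hessian is the constant matrix H = [[-4, -2], [-2, -8]].
det(H) = 28, tr(H) = -12.
det(H) > 0 and tr(H) < 0, so H is negative definite everywhere: concave.

concave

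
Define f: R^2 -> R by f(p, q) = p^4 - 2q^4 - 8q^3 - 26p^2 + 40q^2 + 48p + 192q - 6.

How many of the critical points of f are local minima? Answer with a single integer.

2

f separates as a function of p plus a function of q, so ∇f=0 decouples.
∂f/∂p = 4(p - 3)(p - 1)(p + 4) = 0 at p ∈ {-4, 1, 3}; ∂f/∂q = -8(q - 3)(q + 2)(q + 4) = 0 at q ∈ {-4, -2, 3}.
The Hessian is diagonal: diag(f_pp, f_qq). Second derivatives: f_pp(-4)=140, f_pp(1)=-40, f_pp(3)=56; f_qq(-4)=-112, f_qq(-2)=80, f_qq(3)=-280.
Local minima occur where both diagonal entries positive: (-4, -2), (3, -2). Count: 2.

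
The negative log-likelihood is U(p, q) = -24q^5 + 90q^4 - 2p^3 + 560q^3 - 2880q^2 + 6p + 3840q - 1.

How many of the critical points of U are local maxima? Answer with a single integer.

U separates as a function of p plus a function of q, so ∇U=0 decouples.
∂U/∂p = -6(p - 1)(p + 1) = 0 at p ∈ {-1, 1}; ∂U/∂q = -120(q - 4)(q - 2)(q - 1)(q + 4) = 0 at q ∈ {-4, 1, 2, 4}.
The Hessian is diagonal: diag(U_pp, U_qq). Second derivatives: U_pp(-1)=12, U_pp(1)=-12; U_qq(-4)=28800, U_qq(1)=-1800, U_qq(2)=1440, U_qq(4)=-5760.
Local maxima occur where both diagonal entries negative: (1, 1), (1, 4). Count: 2.

2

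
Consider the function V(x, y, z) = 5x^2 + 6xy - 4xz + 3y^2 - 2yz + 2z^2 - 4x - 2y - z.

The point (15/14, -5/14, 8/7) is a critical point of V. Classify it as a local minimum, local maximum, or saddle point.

local minimum

The Hessian is constant: H = [[10, 6, -4], [6, 6, -2], [-4, -2, 4]].
Leading principal minors: Δ₁ = 10, Δ₂ = 24, Δ₃ = 56.
All leading minors are positive, so H is positive definite: a local minimum.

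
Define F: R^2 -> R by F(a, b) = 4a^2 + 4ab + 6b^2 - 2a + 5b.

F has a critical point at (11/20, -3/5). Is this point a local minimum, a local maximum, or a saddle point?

The Hessian of F is constant: H = [[8, 4], [4, 12]].
det(H) = 8·12 − 4² = 80.
det(H) > 0 and tr(H) = 20 > 0, so H is positive definite and the point is a local minimum.

local minimum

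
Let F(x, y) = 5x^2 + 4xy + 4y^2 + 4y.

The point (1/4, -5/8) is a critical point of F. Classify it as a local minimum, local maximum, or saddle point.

local minimum

The Hessian of F is constant: H = [[10, 4], [4, 8]].
det(H) = 10·8 − 4² = 64.
det(H) > 0 and tr(H) = 18 > 0, so H is positive definite and the point is a local minimum.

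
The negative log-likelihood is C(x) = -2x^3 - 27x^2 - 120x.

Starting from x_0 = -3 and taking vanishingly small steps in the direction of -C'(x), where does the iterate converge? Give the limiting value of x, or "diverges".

C'(x) = -6(x + 4)(x + 5), so C'(-3) = -12.
Gradient descent moves in the -C' direction, i.e. x is increasing.
There is no critical point above x=-3, and C' keeps the same sign, so the iterate runs off to +∞.

diverges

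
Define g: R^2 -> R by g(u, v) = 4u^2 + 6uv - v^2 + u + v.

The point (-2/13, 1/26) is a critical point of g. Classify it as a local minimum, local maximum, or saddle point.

The Hessian of g is constant: H = [[8, 6], [6, -2]].
det(H) = 8·(-2) − 6² = -52.
Since det(H) < 0, H is indefinite and the critical point is a saddle point.

saddle point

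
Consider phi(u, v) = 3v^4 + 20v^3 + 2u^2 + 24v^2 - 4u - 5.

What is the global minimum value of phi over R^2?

-135

phi(u,v) separates as P(u) + Q(v) − 5, so its minimum is min P + min Q − 5.
P'(u) = 4u - 4 vanishes at u ∈ {1}; Q'(v) = 12v(v + 1)(v + 4) vanishes at v ∈ {-4, -1, 0}.
Local minima of P (where P''>0): P(1)=-2. Local minima of Q: Q(-4)=-128, Q(0)=0.
So the global minimum of phi is P(1) + Q(-4) − 5 = -2 − 128 − 5 = -135, attained at (1, -4).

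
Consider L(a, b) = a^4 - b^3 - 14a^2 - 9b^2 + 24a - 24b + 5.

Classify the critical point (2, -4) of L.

local minimum

The mixed partial ∂²L/∂a∂b is 0, so the Hessian at any point is diag(L_aa, L_bb) = diag(4(3a^2 - 7), -6(b + 3)).
At (2, -4): H = diag(20, 6).
Both eigenvalues are positive, so H is positive definite: a local minimum.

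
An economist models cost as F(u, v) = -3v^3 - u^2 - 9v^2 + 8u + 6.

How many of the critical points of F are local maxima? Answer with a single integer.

1

F separates as a function of u plus a function of v, so ∇F=0 decouples.
∂F/∂u = -2(u - 4) = 0 at u ∈ {4}; ∂F/∂v = -9v(v + 2) = 0 at v ∈ {-2, 0}.
The Hessian is diagonal: diag(F_uu, F_vv). Second derivatives: F_uu(4)=-2; F_vv(-2)=18, F_vv(0)=-18.
Local maxima occur where both diagonal entries negative: (4, 0). Count: 1.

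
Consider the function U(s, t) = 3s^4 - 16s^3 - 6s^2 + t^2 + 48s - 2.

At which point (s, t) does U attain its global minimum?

(4, 0)

U(s,t) separates as P(s) + Q(t) − 2, so its minimum is min P + min Q − 2.
P'(s) = 12(s - 4)(s - 1)(s + 1) vanishes at s ∈ {-1, 1, 4}; Q'(t) = 2t vanishes at t ∈ {0}.
Local minima of P (where P''>0): P(-1)=-35, P(4)=-160. Local minima of Q: Q(0)=0.
So the global minimum of U is P(4) + Q(0) − 2 = -160 + 0 − 2 = -162, attained at (4, 0).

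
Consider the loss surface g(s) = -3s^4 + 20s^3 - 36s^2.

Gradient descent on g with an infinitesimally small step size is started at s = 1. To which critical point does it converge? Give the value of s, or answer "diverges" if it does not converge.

g'(s) = -12s(s - 3)(s - 2), so g'(1) = -24.
Gradient descent moves in the -g' direction, i.e. s is increasing.
The nearest critical point in that direction is s = 2, where g'' = 24 > 0 (a local minimum). The iterate converges there.

2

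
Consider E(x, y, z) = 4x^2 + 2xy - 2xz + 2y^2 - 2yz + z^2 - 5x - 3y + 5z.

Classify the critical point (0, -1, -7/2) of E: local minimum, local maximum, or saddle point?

local minimum

The Hessian is constant: H = [[8, 2, -2], [2, 4, -2], [-2, -2, 2]].
Leading principal minors: Δ₁ = 8, Δ₂ = 28, Δ₃ = 24.
All leading minors are positive, so H is positive definite: a local minimum.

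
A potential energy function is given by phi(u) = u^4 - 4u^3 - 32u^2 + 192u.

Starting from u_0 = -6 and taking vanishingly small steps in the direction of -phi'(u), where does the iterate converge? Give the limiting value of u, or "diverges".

phi'(u) = 4(u - 4)(u - 3)(u + 4), so phi'(-6) = -720.
Gradient descent moves in the -phi' direction, i.e. u is increasing.
The nearest critical point in that direction is u = -4, where phi'' = 224 > 0 (a local minimum). The iterate converges there.

-4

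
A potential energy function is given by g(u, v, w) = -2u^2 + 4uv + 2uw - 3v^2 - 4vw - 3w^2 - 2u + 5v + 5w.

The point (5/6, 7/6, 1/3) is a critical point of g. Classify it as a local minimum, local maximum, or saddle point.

The Hessian is constant: H = [[-4, 4, 2], [4, -6, -4], [2, -4, -6]].
Leading principal minors: Δ₁ = -4, Δ₂ = 8, Δ₃ = -24.
The minors alternate sign starting negative (−, +, −), so H is negative definite: a local maximum.

local maximum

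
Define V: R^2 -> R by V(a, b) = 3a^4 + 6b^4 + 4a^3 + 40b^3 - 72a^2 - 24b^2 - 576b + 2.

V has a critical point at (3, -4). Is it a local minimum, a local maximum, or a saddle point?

local minimum

The mixed partial ∂²V/∂a∂b is 0, so the Hessian at any point is diag(V_aa, V_bb) = diag(12(3a^2 + 2a - 12), 24(3b^2 + 10b - 2)).
At (3, -4): H = diag(252, 144).
Both eigenvalues are positive, so H is positive definite: a local minimum.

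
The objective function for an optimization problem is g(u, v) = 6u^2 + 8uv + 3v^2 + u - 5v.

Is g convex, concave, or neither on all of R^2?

convex

g is quadratic, so its Hessian is the constant matrix H = [[12, 8], [8, 6]].
det(H) = 8, tr(H) = 18.
det(H) > 0 and tr(H) > 0, so H is positive definite everywhere: convex.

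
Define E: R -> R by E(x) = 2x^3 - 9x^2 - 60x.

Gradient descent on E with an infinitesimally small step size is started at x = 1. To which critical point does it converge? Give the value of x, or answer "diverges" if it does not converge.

5

E'(x) = 6(x - 5)(x + 2), so E'(1) = -72.
Gradient descent moves in the -E' direction, i.e. x is increasing.
The nearest critical point in that direction is x = 5, where E'' = 42 > 0 (a local minimum). The iterate converges there.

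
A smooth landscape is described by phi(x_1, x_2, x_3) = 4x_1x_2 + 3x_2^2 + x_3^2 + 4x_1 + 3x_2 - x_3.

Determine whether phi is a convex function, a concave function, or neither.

phi is quadratic, so its Hessian is the constant matrix H = [[0, 4, 0], [4, 6, 0], [0, 0, 2]].
Leading principal minors: 0, -16, -32.
Neither pattern holds ⇒ H is indefinite ⇒ neither convex nor concave.

neither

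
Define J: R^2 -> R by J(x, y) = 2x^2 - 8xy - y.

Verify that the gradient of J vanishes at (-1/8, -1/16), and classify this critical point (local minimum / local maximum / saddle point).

saddle point

∇J = (4x - 8y, -8x - 1); substituting (-1/8, -1/16) gives ∇J = (0, 0), so (-1/8, -1/16) is indeed a critical point.
The Hessian of J is constant: H = [[4, -8], [-8, 0]].
det(H) = 4·0 − (-8)² = -64.
Since det(H) < 0, H is indefinite and the critical point is a saddle point.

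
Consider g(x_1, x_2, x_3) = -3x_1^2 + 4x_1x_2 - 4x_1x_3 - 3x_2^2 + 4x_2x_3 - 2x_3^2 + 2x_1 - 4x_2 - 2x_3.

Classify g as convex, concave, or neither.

concave

g is quadratic, so its Hessian is the constant matrix H = [[-6, 4, -4], [4, -6, 4], [-4, 4, -4]].
Leading principal minors: -6, 20, -16.
Signs alternate −, +, − ⇒ H ≺ 0 ⇒ concave.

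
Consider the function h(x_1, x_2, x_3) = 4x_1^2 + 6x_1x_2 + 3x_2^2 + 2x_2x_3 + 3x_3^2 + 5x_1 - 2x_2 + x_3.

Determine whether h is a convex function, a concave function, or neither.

h is quadratic, so its Hessian is the constant matrix H = [[8, 6, 0], [6, 6, 2], [0, 2, 6]].
Leading principal minors: 8, 12, 40.
All positive ⇒ H ≻ 0 ⇒ convex.

convex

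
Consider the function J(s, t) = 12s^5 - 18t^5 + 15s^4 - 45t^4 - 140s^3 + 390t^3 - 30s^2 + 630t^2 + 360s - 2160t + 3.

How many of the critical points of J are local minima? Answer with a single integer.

4

J separates as a function of s plus a function of t, so ∇J=0 decouples.
∂J/∂s = 60(s - 2)(s - 1)(s + 1)(s + 3) = 0 at s ∈ {-3, -1, 1, 2}; ∂J/∂t = -90(t - 3)(t - 1)(t + 2)(t + 4) = 0 at t ∈ {-4, -2, 1, 3}.
The Hessian is diagonal: diag(J_ss, J_tt). Second derivatives: J_ss(-3)=-2400, J_ss(-1)=720, J_ss(1)=-480, J_ss(2)=900; J_tt(-4)=6300, J_tt(-2)=-2700, J_tt(1)=2700, J_tt(3)=-6300.
Local minima occur where both diagonal entries positive: (-1, -4), (-1, 1), (2, -4), (2, 1). Count: 4.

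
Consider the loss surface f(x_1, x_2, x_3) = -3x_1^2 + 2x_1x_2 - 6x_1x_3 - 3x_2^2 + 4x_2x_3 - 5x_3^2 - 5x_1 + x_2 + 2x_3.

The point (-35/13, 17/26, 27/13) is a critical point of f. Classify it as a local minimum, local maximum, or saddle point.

The Hessian is constant: H = [[-6, 2, -6], [2, -6, 4], [-6, 4, -10]].
Leading principal minors: Δ₁ = -6, Δ₂ = 32, Δ₃ = -104.
The minors alternate sign starting negative (−, +, −), so H is negative definite: a local maximum.

local maximum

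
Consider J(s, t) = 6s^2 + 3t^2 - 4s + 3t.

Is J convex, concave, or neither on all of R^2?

convex

J is quadratic, so its Hessian is the constant matrix H = [[12, 0], [0, 6]].
det(H) = 72, tr(H) = 18.
det(H) > 0 and tr(H) > 0, so H is positive definite everywhere: convex.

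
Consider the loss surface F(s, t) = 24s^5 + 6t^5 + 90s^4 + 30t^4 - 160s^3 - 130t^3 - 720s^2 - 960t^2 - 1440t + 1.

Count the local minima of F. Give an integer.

F separates as a function of s plus a function of t, so ∇F=0 decouples.
∂F/∂s = 120s(s - 2)(s + 2)(s + 3) = 0 at s ∈ {-3, -2, 0, 2}; ∂F/∂t = 30(t - 4)(t + 1)(t + 3)(t + 4) = 0 at t ∈ {-4, -3, -1, 4}.
The Hessian is diagonal: diag(F_ss, F_tt). Second derivatives: F_ss(-3)=-1800, F_ss(-2)=960, F_ss(0)=-1440, F_ss(2)=4800; F_tt(-4)=-720, F_tt(-3)=420, F_tt(-1)=-900, F_tt(4)=8400.
Local minima occur where both diagonal entries positive: (-2, -3), (-2, 4), (2, -3), (2, 4). Count: 4.

4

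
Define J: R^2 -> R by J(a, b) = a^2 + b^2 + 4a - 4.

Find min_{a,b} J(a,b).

J(a,b) separates as P(a) + Q(b) − 4, so its minimum is min P + min Q − 4.
P'(a) = 2a + 4 vanishes at a ∈ {-2}; Q'(b) = 2b vanishes at b ∈ {0}.
Local minima of P (where P''>0): P(-2)=-4. Local minima of Q: Q(0)=0.
So the global minimum of J is P(-2) + Q(0) − 4 = -4 + 0 − 4 = -8, attained at (-2, 0).

-8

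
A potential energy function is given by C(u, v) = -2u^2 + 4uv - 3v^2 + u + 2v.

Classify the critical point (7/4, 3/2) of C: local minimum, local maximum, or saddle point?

The Hessian of C is constant: H = [[-4, 4], [4, -6]].
det(H) = (-4)·(-6) − 4² = 8.
det(H) > 0 and tr(H) = -10 < 0, so H is negative definite and the point is a local maximum.

local maximum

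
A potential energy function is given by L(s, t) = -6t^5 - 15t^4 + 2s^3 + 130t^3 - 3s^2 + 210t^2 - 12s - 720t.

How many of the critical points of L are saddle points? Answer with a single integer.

L separates as a function of s plus a function of t, so ∇L=0 decouples.
∂L/∂s = 6(s - 2)(s + 1) = 0 at s ∈ {-1, 2}; ∂L/∂t = -30(t - 3)(t - 1)(t + 2)(t + 4) = 0 at t ∈ {-4, -2, 1, 3}.
The Hessian is diagonal: diag(L_ss, L_tt). Second derivatives: L_ss(-1)=-18, L_ss(2)=18; L_tt(-4)=2100, L_tt(-2)=-900, L_tt(1)=900, L_tt(3)=-2100.
Saddle points occur where the two diagonal entries have opposite signs: (-1, -4), (-1, 1), (2, -2), (2, 3). Count: 4.

4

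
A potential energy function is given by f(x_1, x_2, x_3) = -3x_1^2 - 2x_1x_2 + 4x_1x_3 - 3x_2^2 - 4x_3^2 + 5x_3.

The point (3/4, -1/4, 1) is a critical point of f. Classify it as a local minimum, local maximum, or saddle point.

The Hessian is constant: H = [[-6, -2, 4], [-2, -6, 0], [4, 0, -8]].
Leading principal minors: Δ₁ = -6, Δ₂ = 32, Δ₃ = -160.
The minors alternate sign starting negative (−, +, −), so H is negative definite: a local maximum.

local maximum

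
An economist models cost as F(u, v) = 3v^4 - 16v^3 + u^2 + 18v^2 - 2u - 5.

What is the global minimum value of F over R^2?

F(u,v) separates as P(u) + Q(v) − 5, so its minimum is min P + min Q − 5.
P'(u) = 2u - 2 vanishes at u ∈ {1}; Q'(v) = 12v(v - 3)(v - 1) vanishes at v ∈ {0, 1, 3}.
Local minima of P (where P''>0): P(1)=-1. Local minima of Q: Q(0)=0, Q(3)=-27.
So the global minimum of F is P(1) + Q(3) − 5 = -1 − 27 − 5 = -33, attained at (1, 3).

-33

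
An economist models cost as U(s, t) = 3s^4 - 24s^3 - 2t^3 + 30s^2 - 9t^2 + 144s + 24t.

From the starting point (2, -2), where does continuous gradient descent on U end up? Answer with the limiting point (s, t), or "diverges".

U is separable, so gradient descent decouples: s follows -∂U/∂s, t follows -∂U/∂t.
∂U/∂s = 12(s - 4)(s - 3)(s + 1); at s=2 this is 72, so s decreases.
∂U/∂t = -6(t - 1)(t + 4); at t=-2 this is 36, so t decreases.
s converges to its nearest critical value -1 (a local min of the s-part); t converges to -4. The iterate converges to (-1, -4).

(-1, -4)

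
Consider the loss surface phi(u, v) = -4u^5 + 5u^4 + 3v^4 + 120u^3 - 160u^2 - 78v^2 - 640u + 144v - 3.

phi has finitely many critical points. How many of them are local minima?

phi separates as a function of u plus a function of v, so ∇phi=0 decouples.
∂phi/∂u = -20(u - 4)(u - 2)(u + 1)(u + 4) = 0 at u ∈ {-4, -1, 2, 4}; ∂phi/∂v = 12(v - 3)(v - 1)(v + 4) = 0 at v ∈ {-4, 1, 3}.
The Hessian is diagonal: diag(phi_uu, phi_vv). Second derivatives: phi_uu(-4)=2880, phi_uu(-1)=-900, phi_uu(2)=720, phi_uu(4)=-1600; phi_vv(-4)=420, phi_vv(1)=-120, phi_vv(3)=168.
Local minima occur where both diagonal entries positive: (-4, -4), (-4, 3), (2, -4), (2, 3). Count: 4.

4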